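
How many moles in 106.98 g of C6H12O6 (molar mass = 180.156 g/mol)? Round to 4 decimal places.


n = mass / M
n = 106.98 / 180.156
n = 0.59381869 mol, rounded to 4 dp:

0.5938 mol


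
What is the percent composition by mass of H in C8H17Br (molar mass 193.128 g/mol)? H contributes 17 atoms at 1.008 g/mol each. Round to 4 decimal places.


pct = 100 * (n_elem * M_elem) / M_total
mass_contribution = 17 * 1.008 = 17.136 g/mol
pct = 100 * 17.136 / 193.128
pct = 8.87287188 %, rounded to 4 dp:

8.8729 %


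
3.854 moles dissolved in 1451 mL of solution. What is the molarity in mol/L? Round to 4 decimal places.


Convert volume to liters: V_L = V_mL / 1000.
V_L = 1451 / 1000 = 1.451 L
M = n / V_L = 3.854 / 1.451
M = 2.65609924 mol/L, rounded to 4 dp:

2.6561 mol/L


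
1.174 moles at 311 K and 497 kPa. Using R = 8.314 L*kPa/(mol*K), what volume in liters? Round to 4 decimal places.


PV = nRT, solve for V = nRT / P.
nRT = 1.174 * 8.314 * 311 = 3035.5578
V = 3035.5578 / 497
V = 6.10776217 L, rounded to 4 dp:

6.1078 L


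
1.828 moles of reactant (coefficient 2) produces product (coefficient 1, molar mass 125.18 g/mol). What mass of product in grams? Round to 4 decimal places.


Use the coefficient ratio to convert reactant moles to product moles, then multiply by the product's molar mass.
moles_P = moles_R * (coeff_P / coeff_R) = 1.828 * (1/2) = 0.914
mass_P = moles_P * M_P = 0.914 * 125.18
mass_P = 114.41452 g, rounded to 4 dp:

114.4145 g


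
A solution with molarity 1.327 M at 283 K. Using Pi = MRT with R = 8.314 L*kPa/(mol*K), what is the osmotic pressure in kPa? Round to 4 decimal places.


Osmotic pressure (van't Hoff): Pi = M*R*T.
RT = 8.314 * 283 = 2352.862
Pi = 1.327 * 2352.862
Pi = 3122.247874 kPa, rounded to 4 dp:

3122.2479 kPa


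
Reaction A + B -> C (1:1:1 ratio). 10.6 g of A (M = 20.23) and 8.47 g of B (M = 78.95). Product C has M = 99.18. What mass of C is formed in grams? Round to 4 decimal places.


Find moles of each reactant; the smaller value is the limiting reagent in a 1:1:1 reaction, so moles_C equals moles of the limiter.
n_A = mass_A / M_A = 10.6 / 20.23 = 0.523974 mol
n_B = mass_B / M_B = 8.47 / 78.95 = 0.107283 mol
Limiting reagent: B (smaller), n_limiting = 0.107283 mol
mass_C = n_limiting * M_C = 0.107283 * 99.18
mass_C = 10.64032794 g, rounded to 4 dp:

10.6403 g


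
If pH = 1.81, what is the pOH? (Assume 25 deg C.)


At 25 deg C, pH + pOH = 14.
pOH = 14 - pH = 14 - 1.81
pOH = 12.19:

12.19


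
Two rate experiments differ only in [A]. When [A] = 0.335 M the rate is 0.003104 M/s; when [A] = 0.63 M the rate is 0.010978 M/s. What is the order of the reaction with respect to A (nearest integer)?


Rate is proportional to [A]^n, so rate2/rate1 = ([A]2/[A]1)^n. Take logs to solve for n.
rate2/rate1 = 0.010978 / 0.003104 = 3.5367
[A]2/[A]1 = 0.63 / 0.335 = 1.8806
n = ln(3.5367) / ln(1.8806) = 2.0
Nearest integer order:

2


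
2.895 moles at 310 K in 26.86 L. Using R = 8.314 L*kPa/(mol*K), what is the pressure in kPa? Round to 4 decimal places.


PV = nRT, solve for P = nRT / V.
nRT = 2.895 * 8.314 * 310 = 7461.3993
P = 7461.3993 / 26.86
P = 277.78850707 kPa, rounded to 4 dp:

277.7885 kPa


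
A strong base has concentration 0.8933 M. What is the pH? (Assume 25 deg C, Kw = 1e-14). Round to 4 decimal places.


A strong base dissociates completely, so [OH-] equals the given concentration.
pOH = -log10([OH-]) = -log10(0.8933) = 0.049003
pH = 14 - pOH = 14 - 0.049003
pH = 13.950997, rounded to 4 dp:

13.9510


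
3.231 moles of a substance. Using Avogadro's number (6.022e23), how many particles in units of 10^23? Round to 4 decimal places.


N = n * NA, then divide by 1e23 for the requested units.
N / 1e23 = n * 6.022
N / 1e23 = 3.231 * 6.022
N / 1e23 = 19.457082, rounded to 4 dp:

19.4571


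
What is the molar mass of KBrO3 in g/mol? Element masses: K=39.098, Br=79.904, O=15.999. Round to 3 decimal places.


M = sum(count * atomic_mass) over atoms.
M = 1*39.098 + 1*79.904 + 3*15.999
M = 39.098 + 79.904 + 47.997
M = 166.999 g/mol, rounded to 3 dp:

166.999 g/mol


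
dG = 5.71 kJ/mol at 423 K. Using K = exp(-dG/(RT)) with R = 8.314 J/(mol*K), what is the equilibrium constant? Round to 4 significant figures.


dG is in kJ/mol; multiply by 1000 to match R in J/(mol*K).
RT = 8.314 * 423 = 3516.822 J/mol
exponent = -dG*1000 / (RT) = -(5.71*1000) / 3516.822 = -1.62362497
K = exp(-1.62362497)
K = 0.19718262, rounded to 4 significant figures:

0.1972


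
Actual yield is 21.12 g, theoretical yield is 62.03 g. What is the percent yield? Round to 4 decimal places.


% yield = 100 * actual / theoretical
% yield = 100 * 21.12 / 62.03
% yield = 34.04804127 %, rounded to 4 dp:

34.0480 %


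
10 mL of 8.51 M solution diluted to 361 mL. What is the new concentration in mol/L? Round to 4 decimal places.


Dilution: M1*V1 = M2*V2, solve for M2.
M2 = M1*V1 / V2
M2 = 8.51 * 10 / 361
M2 = 85.1 / 361
M2 = 0.23573407 mol/L, rounded to 4 dp:

0.2357 mol/L


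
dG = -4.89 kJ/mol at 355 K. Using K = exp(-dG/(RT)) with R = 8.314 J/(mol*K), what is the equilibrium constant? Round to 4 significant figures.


dG is in kJ/mol; multiply by 1000 to match R in J/(mol*K).
RT = 8.314 * 355 = 2951.47 J/mol
exponent = -dG*1000 / (RT) = -(-4.89*1000) / 2951.47 = 1.65680153
K = exp(1.65680153)
K = 5.242516, rounded to 4 significant figures:

5.243


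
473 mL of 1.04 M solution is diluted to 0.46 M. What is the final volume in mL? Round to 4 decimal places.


Dilution: M1*V1 = M2*V2, solve for V2.
V2 = M1*V1 / M2
V2 = 1.04 * 473 / 0.46
V2 = 491.92 / 0.46
V2 = 1069.39130435 mL, rounded to 4 dp:

1069.3913 mL


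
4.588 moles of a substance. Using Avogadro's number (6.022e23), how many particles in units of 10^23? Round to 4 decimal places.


N = n * NA, then divide by 1e23 for the requested units.
N / 1e23 = n * 6.022
N / 1e23 = 4.588 * 6.022
N / 1e23 = 27.628936, rounded to 4 dp:

27.6289


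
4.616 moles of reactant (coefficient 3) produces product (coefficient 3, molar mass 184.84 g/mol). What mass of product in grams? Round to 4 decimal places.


Use the coefficient ratio to convert reactant moles to product moles, then multiply by the product's molar mass.
moles_P = moles_R * (coeff_P / coeff_R) = 4.616 * (3/3) = 4.616
mass_P = moles_P * M_P = 4.616 * 184.84
mass_P = 853.22144 g, rounded to 4 dp:

853.2214 g


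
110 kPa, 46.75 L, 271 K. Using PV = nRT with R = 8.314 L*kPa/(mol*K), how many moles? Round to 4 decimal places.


PV = nRT, solve for n = PV / (RT).
PV = 110 * 46.75 = 5142.5
RT = 8.314 * 271 = 2253.094
n = 5142.5 / 2253.094
n = 2.28241698 mol, rounded to 4 dp:

2.2824 mol


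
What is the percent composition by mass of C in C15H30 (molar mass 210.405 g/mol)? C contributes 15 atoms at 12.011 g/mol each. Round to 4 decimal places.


pct = 100 * (n_elem * M_elem) / M_total
mass_contribution = 15 * 12.011 = 180.165 g/mol
pct = 100 * 180.165 / 210.405
pct = 85.62771797 %, rounded to 4 dp:

85.6277 %


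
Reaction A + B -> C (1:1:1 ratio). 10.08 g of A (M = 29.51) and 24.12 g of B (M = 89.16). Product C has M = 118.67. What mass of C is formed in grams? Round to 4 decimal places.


Find moles of each reactant; the smaller value is the limiting reagent in a 1:1:1 reaction, so moles_C equals moles of the limiter.
n_A = mass_A / M_A = 10.08 / 29.51 = 0.341579 mol
n_B = mass_B / M_B = 24.12 / 89.16 = 0.270525 mol
Limiting reagent: B (smaller), n_limiting = 0.270525 mol
mass_C = n_limiting * M_C = 0.270525 * 118.67
mass_C = 32.10320175 g, rounded to 4 dp:

32.1032 g


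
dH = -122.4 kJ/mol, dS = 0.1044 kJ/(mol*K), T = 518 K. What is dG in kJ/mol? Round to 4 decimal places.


Gibbs: dG = dH - T*dS (consistent units, dS already in kJ/(mol*K)).
T*dS = 518 * 0.1044 = 54.0792
dG = -122.4 - (54.0792)
dG = -176.4792 kJ/mol, rounded to 4 dp:

-176.4792 kJ/mol


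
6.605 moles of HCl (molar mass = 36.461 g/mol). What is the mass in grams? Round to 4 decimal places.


mass = n * M
mass = 6.605 * 36.461
mass = 240.824905 g, rounded to 4 dp:

240.8249 g


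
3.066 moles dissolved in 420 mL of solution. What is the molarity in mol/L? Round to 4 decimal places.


Convert volume to liters: V_L = V_mL / 1000.
V_L = 420 / 1000 = 0.42 L
M = n / V_L = 3.066 / 0.42
M = 7.3 mol/L, rounded to 4 dp:

7.3000 mol/L


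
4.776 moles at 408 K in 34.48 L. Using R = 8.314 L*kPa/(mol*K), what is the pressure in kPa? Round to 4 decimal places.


PV = nRT, solve for P = nRT / V.
nRT = 4.776 * 8.314 * 408 = 16200.7269
P = 16200.7269 / 34.48
P = 469.85866879 kPa, rounded to 4 dp:

469.8587 kPa


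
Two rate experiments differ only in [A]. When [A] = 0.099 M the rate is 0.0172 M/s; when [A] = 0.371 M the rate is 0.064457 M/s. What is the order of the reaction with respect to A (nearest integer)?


Rate is proportional to [A]^n, so rate2/rate1 = ([A]2/[A]1)^n. Take logs to solve for n.
rate2/rate1 = 0.064457 / 0.0172 = 3.7475
[A]2/[A]1 = 0.371 / 0.099 = 3.7475
n = ln(3.7475) / ln(3.7475) = 1.0
Nearest integer order:

1


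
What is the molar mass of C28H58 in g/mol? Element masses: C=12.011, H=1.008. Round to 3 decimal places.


M = sum(count * atomic_mass) over atoms.
M = 28*12.011 + 58*1.008
M = 336.308 + 58.464
M = 394.772 g/mol, rounded to 3 dp:

394.772 g/mol


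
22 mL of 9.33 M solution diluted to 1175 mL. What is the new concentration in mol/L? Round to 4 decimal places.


Dilution: M1*V1 = M2*V2, solve for M2.
M2 = M1*V1 / V2
M2 = 9.33 * 22 / 1175
M2 = 205.26 / 1175
M2 = 0.17468936 mol/L, rounded to 4 dp:

0.1747 mol/L


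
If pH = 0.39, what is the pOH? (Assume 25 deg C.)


At 25 deg C, pH + pOH = 14.
pOH = 14 - pH = 14 - 0.39
pOH = 13.61:

13.61


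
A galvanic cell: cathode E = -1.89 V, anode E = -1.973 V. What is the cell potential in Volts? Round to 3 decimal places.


Standard cell potential: E_cell = E_cathode - E_anode.
E_cell = -1.89 - (-1.973)
E_cell = 0.083 V, rounded to 3 dp:

0.083 V


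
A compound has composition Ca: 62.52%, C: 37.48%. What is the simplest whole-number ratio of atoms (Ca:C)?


Assume 100 g of compound, divide each mass% by atomic mass to get moles, then normalize by the smallest to get a raw atom ratio.
Moles per 100 g: Ca: 62.52/40.078 = 1.56, C: 37.48/12.011 = 3.1205
Raw ratio (divide by min = 1.56): Ca: 1.0, C: 2.0
Multiply by 1 to clear fractions: Ca: 1.0 ~= 1, C: 2.0 ~= 2
Reduce by GCD to get the simplest whole-number ratio:

1:2


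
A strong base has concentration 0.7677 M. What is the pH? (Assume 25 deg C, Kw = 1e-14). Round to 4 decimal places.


A strong base dissociates completely, so [OH-] equals the given concentration.
pOH = -log10([OH-]) = -log10(0.7677) = 0.114808
pH = 14 - pOH = 14 - 0.114808
pH = 13.885192, rounded to 4 dp:

13.8852


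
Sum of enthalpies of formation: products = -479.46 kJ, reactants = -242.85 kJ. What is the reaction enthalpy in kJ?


dH_rxn = sum(dH_f products) - sum(dH_f reactants)
dH_rxn = -479.46 - (-242.85)
dH_rxn = -236.61 kJ:

-236.61 kJ


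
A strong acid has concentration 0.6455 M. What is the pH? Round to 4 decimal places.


A strong acid dissociates completely, so [H+] equals the given concentration.
pH = -log10([H+]) = -log10(0.6455)
pH = 0.19010375, rounded to 4 dp:

0.1901


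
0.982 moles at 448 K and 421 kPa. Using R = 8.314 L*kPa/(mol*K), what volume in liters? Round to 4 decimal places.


PV = nRT, solve for V = nRT / P.
nRT = 0.982 * 8.314 * 448 = 3657.6279
V = 3657.6279 / 421
V = 8.68795226 L, rounded to 4 dp:

8.6880 L


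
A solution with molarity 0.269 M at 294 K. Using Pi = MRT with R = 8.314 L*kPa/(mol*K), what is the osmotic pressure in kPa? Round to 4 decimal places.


Osmotic pressure (van't Hoff): Pi = M*R*T.
RT = 8.314 * 294 = 2444.316
Pi = 0.269 * 2444.316
Pi = 657.521004 kPa, rounded to 4 dp:

657.5210 kPa


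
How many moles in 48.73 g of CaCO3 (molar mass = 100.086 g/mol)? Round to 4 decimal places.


n = mass / M
n = 48.73 / 100.086
n = 0.48688128 mol, rounded to 4 dp:

0.4869 mol


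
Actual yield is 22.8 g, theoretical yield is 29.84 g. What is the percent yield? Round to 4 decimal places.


% yield = 100 * actual / theoretical
% yield = 100 * 22.8 / 29.84
% yield = 76.4075067 %, rounded to 4 dp:

76.4075 %


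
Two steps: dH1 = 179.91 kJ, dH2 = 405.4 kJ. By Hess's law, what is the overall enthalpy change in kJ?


Hess's law: enthalpy is a state function, so add the step enthalpies.
dH_total = dH1 + dH2 = 179.91 + (405.4)
dH_total = 585.31 kJ:

585.31 kJ


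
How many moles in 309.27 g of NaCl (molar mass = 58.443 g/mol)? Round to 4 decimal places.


n = mass / M
n = 309.27 / 58.443
n = 5.2918228 mol, rounded to 4 dp:

5.2918 mol


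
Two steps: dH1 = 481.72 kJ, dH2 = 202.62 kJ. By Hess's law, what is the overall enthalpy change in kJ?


Hess's law: enthalpy is a state function, so add the step enthalpies.
dH_total = dH1 + dH2 = 481.72 + (202.62)
dH_total = 684.34 kJ:

684.34 kJ


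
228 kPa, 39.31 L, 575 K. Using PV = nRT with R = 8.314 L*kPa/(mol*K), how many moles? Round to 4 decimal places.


PV = nRT, solve for n = PV / (RT).
PV = 228 * 39.31 = 8962.68
RT = 8.314 * 575 = 4780.55
n = 8962.68 / 4780.55
n = 1.87482193 mol, rounded to 4 dp:

1.8748 mol


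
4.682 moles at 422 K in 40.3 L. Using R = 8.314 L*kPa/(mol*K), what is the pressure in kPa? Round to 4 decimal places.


PV = nRT, solve for P = nRT / V.
nRT = 4.682 * 8.314 * 422 = 16426.8345
P = 16426.8345 / 40.3
P = 407.61375931 kPa, rounded to 4 dp:

407.6138 kPa


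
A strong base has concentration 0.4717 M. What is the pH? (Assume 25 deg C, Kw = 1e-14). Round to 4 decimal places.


A strong base dissociates completely, so [OH-] equals the given concentration.
pOH = -log10([OH-]) = -log10(0.4717) = 0.326334
pH = 14 - pOH = 14 - 0.326334
pH = 13.673666, rounded to 4 dp:

13.6737


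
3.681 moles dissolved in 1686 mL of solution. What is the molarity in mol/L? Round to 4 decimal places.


Convert volume to liters: V_L = V_mL / 1000.
V_L = 1686 / 1000 = 1.686 L
M = n / V_L = 3.681 / 1.686
M = 2.18327402 mol/L, rounded to 4 dp:

2.1833 mol/L


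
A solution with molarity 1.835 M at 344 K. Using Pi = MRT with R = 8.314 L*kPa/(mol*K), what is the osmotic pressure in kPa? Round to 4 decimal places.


Osmotic pressure (van't Hoff): Pi = M*R*T.
RT = 8.314 * 344 = 2860.016
Pi = 1.835 * 2860.016
Pi = 5248.12936 kPa, rounded to 4 dp:

5248.1294 kPa


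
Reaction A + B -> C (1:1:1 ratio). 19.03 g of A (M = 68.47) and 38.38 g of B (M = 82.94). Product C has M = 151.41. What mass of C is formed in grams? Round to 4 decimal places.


Find moles of each reactant; the smaller value is the limiting reagent in a 1:1:1 reaction, so moles_C equals moles of the limiter.
n_A = mass_A / M_A = 19.03 / 68.47 = 0.277932 mol
n_B = mass_B / M_B = 38.38 / 82.94 = 0.462744 mol
Limiting reagent: A (smaller), n_limiting = 0.277932 mol
mass_C = n_limiting * M_C = 0.277932 * 151.41
mass_C = 42.08168412 g, rounded to 4 dp:

42.0817 g


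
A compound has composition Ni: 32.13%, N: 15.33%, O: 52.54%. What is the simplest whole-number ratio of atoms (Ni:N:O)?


Assume 100 g of compound, divide each mass% by atomic mass to get moles, then normalize by the smallest to get a raw atom ratio.
Moles per 100 g: Ni: 32.13/58.693 = 0.5474, N: 15.33/14.007 = 1.0945, O: 52.54/15.999 = 3.284
Raw ratio (divide by min = 0.5474): Ni: 1.0, N: 1.999, O: 5.999
Multiply by 1 to clear fractions: Ni: 1.0 ~= 1, N: 1.999 ~= 2, O: 5.999 ~= 6
Reduce by GCD to get the simplest whole-number ratio:

1:2:6


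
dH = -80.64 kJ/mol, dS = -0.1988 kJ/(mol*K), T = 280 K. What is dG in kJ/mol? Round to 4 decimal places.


Gibbs: dG = dH - T*dS (consistent units, dS already in kJ/(mol*K)).
T*dS = 280 * -0.1988 = -55.664
dG = -80.64 - (-55.664)
dG = -24.976 kJ/mol, rounded to 4 dp:

-24.9760 kJ/mol


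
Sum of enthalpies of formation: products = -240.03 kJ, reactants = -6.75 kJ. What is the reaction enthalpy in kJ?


dH_rxn = sum(dH_f products) - sum(dH_f reactants)
dH_rxn = -240.03 - (-6.75)
dH_rxn = -233.28 kJ:

-233.28 kJ


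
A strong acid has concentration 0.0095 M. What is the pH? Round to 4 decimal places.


A strong acid dissociates completely, so [H+] equals the given concentration.
pH = -log10([H+]) = -log10(0.0095)
pH = 2.02227639, rounded to 4 dp:

2.0223


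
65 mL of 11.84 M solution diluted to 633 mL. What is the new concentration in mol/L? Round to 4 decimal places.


Dilution: M1*V1 = M2*V2, solve for M2.
M2 = M1*V1 / V2
M2 = 11.84 * 65 / 633
M2 = 769.6 / 633
M2 = 1.21579779 mol/L, rounded to 4 dp:

1.2158 mol/L


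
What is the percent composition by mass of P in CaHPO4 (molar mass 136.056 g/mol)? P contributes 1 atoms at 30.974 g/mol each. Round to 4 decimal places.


pct = 100 * (n_elem * M_elem) / M_total
mass_contribution = 1 * 30.974 = 30.974 g/mol
pct = 100 * 30.974 / 136.056
pct = 22.76562592 %, rounded to 4 dp:

22.7656 %


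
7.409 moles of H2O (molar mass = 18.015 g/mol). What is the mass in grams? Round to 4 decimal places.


mass = n * M
mass = 7.409 * 18.015
mass = 133.473135 g, rounded to 4 dp:

133.4731 g


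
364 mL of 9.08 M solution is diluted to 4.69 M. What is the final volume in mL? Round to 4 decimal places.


Dilution: M1*V1 = M2*V2, solve for V2.
V2 = M1*V1 / M2
V2 = 9.08 * 364 / 4.69
V2 = 3305.12 / 4.69
V2 = 704.71641791 mL, rounded to 4 dp:

704.7164 mL


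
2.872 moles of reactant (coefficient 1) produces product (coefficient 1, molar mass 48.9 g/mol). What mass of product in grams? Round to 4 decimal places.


Use the coefficient ratio to convert reactant moles to product moles, then multiply by the product's molar mass.
moles_P = moles_R * (coeff_P / coeff_R) = 2.872 * (1/1) = 2.872
mass_P = moles_P * M_P = 2.872 * 48.9
mass_P = 140.4408 g, rounded to 4 dp:

140.4408 g


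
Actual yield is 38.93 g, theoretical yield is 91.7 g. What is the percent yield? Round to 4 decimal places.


% yield = 100 * actual / theoretical
% yield = 100 * 38.93 / 91.7
% yield = 42.45365322 %, rounded to 4 dp:

42.4537 %


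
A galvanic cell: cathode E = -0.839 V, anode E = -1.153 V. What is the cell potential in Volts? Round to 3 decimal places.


Standard cell potential: E_cell = E_cathode - E_anode.
E_cell = -0.839 - (-1.153)
E_cell = 0.314 V, rounded to 3 dp:

0.314 V


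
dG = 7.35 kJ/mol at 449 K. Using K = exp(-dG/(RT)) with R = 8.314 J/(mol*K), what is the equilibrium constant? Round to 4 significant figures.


dG is in kJ/mol; multiply by 1000 to match R in J/(mol*K).
RT = 8.314 * 449 = 3732.986 J/mol
exponent = -dG*1000 / (RT) = -(7.35*1000) / 3732.986 = -1.96893318
K = exp(-1.96893318)
K = 0.13960571, rounded to 4 significant figures:

0.1396


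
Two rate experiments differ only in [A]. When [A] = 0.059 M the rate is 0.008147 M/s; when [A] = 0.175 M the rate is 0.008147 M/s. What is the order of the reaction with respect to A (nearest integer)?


Rate is proportional to [A]^n, so rate2/rate1 = ([A]2/[A]1)^n. Take logs to solve for n.
rate2/rate1 = 0.008147 / 0.008147 = 1.0
[A]2/[A]1 = 0.175 / 0.059 = 2.9661
n = ln(1.0) / ln(2.9661) = 0.0
Nearest integer order:

0


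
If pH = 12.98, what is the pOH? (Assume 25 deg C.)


At 25 deg C, pH + pOH = 14.
pOH = 14 - pH = 14 - 12.98
pOH = 1.02:

1.02


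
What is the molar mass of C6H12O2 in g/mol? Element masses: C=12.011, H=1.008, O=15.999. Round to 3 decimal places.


M = sum(count * atomic_mass) over atoms.
M = 6*12.011 + 12*1.008 + 2*15.999
M = 72.066 + 12.096 + 31.998
M = 116.16 g/mol, rounded to 3 dp:

116.160 g/mol


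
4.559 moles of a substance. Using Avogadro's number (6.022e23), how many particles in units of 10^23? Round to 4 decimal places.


N = n * NA, then divide by 1e23 for the requested units.
N / 1e23 = n * 6.022
N / 1e23 = 4.559 * 6.022
N / 1e23 = 27.454298, rounded to 4 dp:

27.4543


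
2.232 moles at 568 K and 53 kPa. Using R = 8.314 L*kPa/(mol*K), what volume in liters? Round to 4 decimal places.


PV = nRT, solve for V = nRT / P.
nRT = 2.232 * 8.314 * 568 = 10540.2897
V = 10540.2897 / 53
V = 198.87339057 L, rounded to 4 dp:

198.8734 L


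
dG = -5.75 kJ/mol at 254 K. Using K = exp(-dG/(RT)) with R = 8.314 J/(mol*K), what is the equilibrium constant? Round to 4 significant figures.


dG is in kJ/mol; multiply by 1000 to match R in J/(mol*K).
RT = 8.314 * 254 = 2111.756 J/mol
exponent = -dG*1000 / (RT) = -(-5.75*1000) / 2111.756 = 2.72285245
K = exp(2.72285245)
K = 15.223685, rounded to 4 significant figures:

15.22


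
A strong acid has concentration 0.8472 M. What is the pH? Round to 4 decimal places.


A strong acid dissociates completely, so [H+] equals the given concentration.
pH = -log10([H+]) = -log10(0.8472)
pH = 0.07201405, rounded to 4 dp:

0.0720


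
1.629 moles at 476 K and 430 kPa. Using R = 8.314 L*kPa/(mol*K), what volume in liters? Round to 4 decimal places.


PV = nRT, solve for V = nRT / P.
nRT = 1.629 * 8.314 * 476 = 6446.7089
V = 6446.7089 / 430
V = 14.99234628 L, rounded to 4 dp:

14.9923 L


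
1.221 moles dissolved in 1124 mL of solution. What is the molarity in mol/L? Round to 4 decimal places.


Convert volume to liters: V_L = V_mL / 1000.
V_L = 1124 / 1000 = 1.124 L
M = n / V_L = 1.221 / 1.124
M = 1.08629893 mol/L, rounded to 4 dp:

1.0863 mol/L


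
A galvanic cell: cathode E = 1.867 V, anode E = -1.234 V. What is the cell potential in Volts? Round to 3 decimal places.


Standard cell potential: E_cell = E_cathode - E_anode.
E_cell = 1.867 - (-1.234)
E_cell = 3.101 V, rounded to 3 dp:

3.101 V


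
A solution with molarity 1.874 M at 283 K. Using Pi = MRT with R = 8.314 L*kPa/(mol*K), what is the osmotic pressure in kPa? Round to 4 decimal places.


Osmotic pressure (van't Hoff): Pi = M*R*T.
RT = 8.314 * 283 = 2352.862
Pi = 1.874 * 2352.862
Pi = 4409.263388 kPa, rounded to 4 dp:

4409.2634 kPa


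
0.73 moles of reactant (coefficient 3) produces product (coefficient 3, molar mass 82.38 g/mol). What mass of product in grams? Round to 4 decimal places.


Use the coefficient ratio to convert reactant moles to product moles, then multiply by the product's molar mass.
moles_P = moles_R * (coeff_P / coeff_R) = 0.73 * (3/3) = 0.73
mass_P = moles_P * M_P = 0.73 * 82.38
mass_P = 60.1374 g, rounded to 4 dp:

60.1374 g


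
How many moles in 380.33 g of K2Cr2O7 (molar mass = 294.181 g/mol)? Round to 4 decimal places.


n = mass / M
n = 380.33 / 294.181
n = 1.29284352 mol, rounded to 4 dp:

1.2928 mol


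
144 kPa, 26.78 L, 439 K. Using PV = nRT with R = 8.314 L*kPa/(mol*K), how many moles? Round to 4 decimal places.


PV = nRT, solve for n = PV / (RT).
PV = 144 * 26.78 = 3856.32
RT = 8.314 * 439 = 3649.846
n = 3856.32 / 3649.846
n = 1.05657061 mol, rounded to 4 dp:

1.0566 mol


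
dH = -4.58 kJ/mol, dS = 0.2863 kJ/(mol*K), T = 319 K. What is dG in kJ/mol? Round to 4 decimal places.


Gibbs: dG = dH - T*dS (consistent units, dS already in kJ/(mol*K)).
T*dS = 319 * 0.2863 = 91.3297
dG = -4.58 - (91.3297)
dG = -95.9097 kJ/mol, rounded to 4 dp:

-95.9097 kJ/mol


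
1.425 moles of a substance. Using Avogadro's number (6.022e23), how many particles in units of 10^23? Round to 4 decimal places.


N = n * NA, then divide by 1e23 for the requested units.
N / 1e23 = n * 6.022
N / 1e23 = 1.425 * 6.022
N / 1e23 = 8.58135, rounded to 4 dp:

8.5814


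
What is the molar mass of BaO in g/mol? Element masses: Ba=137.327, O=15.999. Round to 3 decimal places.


M = sum(count * atomic_mass) over atoms.
M = 1*137.327 + 1*15.999
M = 137.327 + 15.999
M = 153.326 g/mol, rounded to 3 dp:

153.326 g/mol


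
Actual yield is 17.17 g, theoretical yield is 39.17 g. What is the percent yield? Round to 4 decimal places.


% yield = 100 * actual / theoretical
% yield = 100 * 17.17 / 39.17
% yield = 43.83456727 %, rounded to 4 dp:

43.8346 %


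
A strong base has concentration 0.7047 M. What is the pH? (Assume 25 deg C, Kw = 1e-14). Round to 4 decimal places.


A strong base dissociates completely, so [OH-] equals the given concentration.
pOH = -log10([OH-]) = -log10(0.7047) = 0.151996
pH = 14 - pOH = 14 - 0.151996
pH = 13.848004, rounded to 4 dp:

13.8480


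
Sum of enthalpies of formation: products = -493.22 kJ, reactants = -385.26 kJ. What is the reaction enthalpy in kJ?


dH_rxn = sum(dH_f products) - sum(dH_f reactants)
dH_rxn = -493.22 - (-385.26)
dH_rxn = -107.96 kJ:

-107.96 kJ


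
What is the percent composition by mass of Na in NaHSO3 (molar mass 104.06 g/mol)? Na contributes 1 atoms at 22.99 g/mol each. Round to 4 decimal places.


pct = 100 * (n_elem * M_elem) / M_total
mass_contribution = 1 * 22.99 = 22.99 g/mol
pct = 100 * 22.99 / 104.06
pct = 22.09302326 %, rounded to 4 dp:

22.0930 %


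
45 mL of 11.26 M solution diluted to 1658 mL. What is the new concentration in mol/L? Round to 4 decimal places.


Dilution: M1*V1 = M2*V2, solve for M2.
M2 = M1*V1 / V2
M2 = 11.26 * 45 / 1658
M2 = 506.7 / 1658
M2 = 0.30560917 mol/L, rounded to 4 dp:

0.3056 mol/L


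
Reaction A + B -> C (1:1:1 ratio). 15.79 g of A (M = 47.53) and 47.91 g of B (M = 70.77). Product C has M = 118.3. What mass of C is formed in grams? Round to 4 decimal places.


Find moles of each reactant; the smaller value is the limiting reagent in a 1:1:1 reaction, so moles_C equals moles of the limiter.
n_A = mass_A / M_A = 15.79 / 47.53 = 0.332211 mol
n_B = mass_B / M_B = 47.91 / 70.77 = 0.676982 mol
Limiting reagent: A (smaller), n_limiting = 0.332211 mol
mass_C = n_limiting * M_C = 0.332211 * 118.3
mass_C = 39.3005613 g, rounded to 4 dp:

39.3006 g


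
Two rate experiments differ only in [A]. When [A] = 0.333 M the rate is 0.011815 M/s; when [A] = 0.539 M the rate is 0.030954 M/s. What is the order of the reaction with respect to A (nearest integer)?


Rate is proportional to [A]^n, so rate2/rate1 = ([A]2/[A]1)^n. Take logs to solve for n.
rate2/rate1 = 0.030954 / 0.011815 = 2.6199
[A]2/[A]1 = 0.539 / 0.333 = 1.6186
n = ln(2.6199) / ln(1.6186) = 2.0
Nearest integer order:

2


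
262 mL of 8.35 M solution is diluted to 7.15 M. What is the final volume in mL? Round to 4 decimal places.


Dilution: M1*V1 = M2*V2, solve for V2.
V2 = M1*V1 / M2
V2 = 8.35 * 262 / 7.15
V2 = 2187.7 / 7.15
V2 = 305.97202797 mL, rounded to 4 dp:

305.9720 mL


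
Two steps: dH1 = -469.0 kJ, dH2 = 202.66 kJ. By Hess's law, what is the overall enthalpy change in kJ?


Hess's law: enthalpy is a state function, so add the step enthalpies.
dH_total = dH1 + dH2 = -469.0 + (202.66)
dH_total = -266.34 kJ:

-266.34 kJ


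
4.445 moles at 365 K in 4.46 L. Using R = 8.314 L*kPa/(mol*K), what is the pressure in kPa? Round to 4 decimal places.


PV = nRT, solve for P = nRT / V.
nRT = 4.445 * 8.314 * 365 = 13488.8415
P = 13488.8415 / 4.46
P = 3024.40392377 kPa, rounded to 4 dp:

3024.4039 kPa


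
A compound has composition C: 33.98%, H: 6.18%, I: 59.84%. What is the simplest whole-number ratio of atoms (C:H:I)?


Assume 100 g of compound, divide each mass% by atomic mass to get moles, then normalize by the smallest to get a raw atom ratio.
Moles per 100 g: C: 33.98/12.011 = 2.8291, H: 6.18/1.008 = 6.131, I: 59.84/126.904 = 0.4715
Raw ratio (divide by min = 0.4715): C: 6.0, H: 13.002, I: 1.0
Multiply by 1 to clear fractions: C: 6.0 ~= 6, H: 13.002 ~= 13, I: 1.0 ~= 1
Reduce by GCD to get the simplest whole-number ratio:

6:13:1


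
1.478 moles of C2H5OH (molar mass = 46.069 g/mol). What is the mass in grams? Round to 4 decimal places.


mass = n * M
mass = 1.478 * 46.069
mass = 68.089982 g, rounded to 4 dp:

68.0900 g


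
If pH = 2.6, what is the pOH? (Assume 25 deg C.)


At 25 deg C, pH + pOH = 14.
pOH = 14 - pH = 14 - 2.6
pOH = 11.4:

11.40


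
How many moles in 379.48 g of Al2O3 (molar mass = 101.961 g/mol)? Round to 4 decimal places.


n = mass / M
n = 379.48 / 101.961
n = 3.7218152 mol, rounded to 4 dp:

3.7218 mol


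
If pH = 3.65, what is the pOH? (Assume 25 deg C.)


At 25 deg C, pH + pOH = 14.
pOH = 14 - pH = 14 - 3.65
pOH = 10.35:

10.35


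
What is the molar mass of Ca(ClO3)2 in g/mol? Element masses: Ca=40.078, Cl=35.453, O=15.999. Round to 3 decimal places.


M = sum(count * atomic_mass) over atoms.
M = 1*40.078 + 2*35.453 + 6*15.999
M = 40.078 + 70.906 + 95.994
M = 206.978 g/mol, rounded to 3 dp:

206.978 g/mol


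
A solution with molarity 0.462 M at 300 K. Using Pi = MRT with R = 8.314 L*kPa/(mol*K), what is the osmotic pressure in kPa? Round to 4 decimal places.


Osmotic pressure (van't Hoff): Pi = M*R*T.
RT = 8.314 * 300 = 2494.2
Pi = 0.462 * 2494.2
Pi = 1152.3204 kPa, rounded to 4 dp:

1152.3204 kPa


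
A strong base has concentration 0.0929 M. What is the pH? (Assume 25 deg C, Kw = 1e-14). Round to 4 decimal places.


A strong base dissociates completely, so [OH-] equals the given concentration.
pOH = -log10([OH-]) = -log10(0.0929) = 1.031984
pH = 14 - pOH = 14 - 1.031984
pH = 12.968016, rounded to 4 dp:

12.9680


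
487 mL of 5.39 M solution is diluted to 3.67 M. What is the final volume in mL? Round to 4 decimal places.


Dilution: M1*V1 = M2*V2, solve for V2.
V2 = M1*V1 / M2
V2 = 5.39 * 487 / 3.67
V2 = 2624.93 / 3.67
V2 = 715.23978202 mL, rounded to 4 dp:

715.2398 mL


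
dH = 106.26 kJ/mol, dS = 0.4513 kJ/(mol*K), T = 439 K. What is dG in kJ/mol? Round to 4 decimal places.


Gibbs: dG = dH - T*dS (consistent units, dS already in kJ/(mol*K)).
T*dS = 439 * 0.4513 = 198.1207
dG = 106.26 - (198.1207)
dG = -91.8607 kJ/mol, rounded to 4 dp:

-91.8607 kJ/mol


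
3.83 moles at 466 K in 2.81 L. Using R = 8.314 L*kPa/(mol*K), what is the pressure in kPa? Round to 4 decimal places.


PV = nRT, solve for P = nRT / V.
nRT = 3.83 * 8.314 * 466 = 14838.6609
P = 14838.6609 / 2.81
P = 5280.66224199 kPa, rounded to 4 dp:

5280.6622 kPa


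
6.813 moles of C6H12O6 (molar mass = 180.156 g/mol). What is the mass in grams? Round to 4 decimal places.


mass = n * M
mass = 6.813 * 180.156
mass = 1227.402828 g, rounded to 4 dp:

1227.4028 g


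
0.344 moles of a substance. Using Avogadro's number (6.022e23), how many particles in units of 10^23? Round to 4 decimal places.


N = n * NA, then divide by 1e23 for the requested units.
N / 1e23 = n * 6.022
N / 1e23 = 0.344 * 6.022
N / 1e23 = 2.071568, rounded to 4 dp:

2.0716


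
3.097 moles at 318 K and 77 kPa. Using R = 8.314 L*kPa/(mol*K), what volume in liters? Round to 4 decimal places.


PV = nRT, solve for V = nRT / P.
nRT = 3.097 * 8.314 * 318 = 8188.0096
V = 8188.0096 / 77
V = 106.33778701 L, rounded to 4 dp:

106.3378 L


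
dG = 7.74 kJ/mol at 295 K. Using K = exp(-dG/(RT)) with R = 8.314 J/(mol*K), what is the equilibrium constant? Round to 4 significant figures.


dG is in kJ/mol; multiply by 1000 to match R in J/(mol*K).
RT = 8.314 * 295 = 2452.63 J/mol
exponent = -dG*1000 / (RT) = -(7.74*1000) / 2452.63 = -3.15579602
K = exp(-3.15579602)
K = 0.042604473, rounded to 4 significant figures:

0.04260


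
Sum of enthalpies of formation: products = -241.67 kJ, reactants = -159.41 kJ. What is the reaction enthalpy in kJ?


dH_rxn = sum(dH_f products) - sum(dH_f reactants)
dH_rxn = -241.67 - (-159.41)
dH_rxn = -82.26 kJ:

-82.26 kJ


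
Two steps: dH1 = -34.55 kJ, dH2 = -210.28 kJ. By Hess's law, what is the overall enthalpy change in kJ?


Hess's law: enthalpy is a state function, so add the step enthalpies.
dH_total = dH1 + dH2 = -34.55 + (-210.28)
dH_total = -244.83 kJ:

-244.83 kJ


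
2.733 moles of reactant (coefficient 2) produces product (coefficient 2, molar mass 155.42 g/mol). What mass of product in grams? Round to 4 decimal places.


Use the coefficient ratio to convert reactant moles to product moles, then multiply by the product's molar mass.
moles_P = moles_R * (coeff_P / coeff_R) = 2.733 * (2/2) = 2.733
mass_P = moles_P * M_P = 2.733 * 155.42
mass_P = 424.76286 g, rounded to 4 dp:

424.7629 g


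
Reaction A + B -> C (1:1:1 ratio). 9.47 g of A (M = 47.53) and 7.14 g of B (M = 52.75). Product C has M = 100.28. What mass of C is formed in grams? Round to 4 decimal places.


Find moles of each reactant; the smaller value is the limiting reagent in a 1:1:1 reaction, so moles_C equals moles of the limiter.
n_A = mass_A / M_A = 9.47 / 47.53 = 0.199243 mol
n_B = mass_B / M_B = 7.14 / 52.75 = 0.135355 mol
Limiting reagent: B (smaller), n_limiting = 0.135355 mol
mass_C = n_limiting * M_C = 0.135355 * 100.28
mass_C = 13.5733994 g, rounded to 4 dp:

13.5734 g


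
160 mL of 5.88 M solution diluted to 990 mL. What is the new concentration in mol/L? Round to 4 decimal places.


Dilution: M1*V1 = M2*V2, solve for M2.
M2 = M1*V1 / V2
M2 = 5.88 * 160 / 990
M2 = 940.8 / 990
M2 = 0.95030303 mol/L, rounded to 4 dp:

0.9503 mol/L


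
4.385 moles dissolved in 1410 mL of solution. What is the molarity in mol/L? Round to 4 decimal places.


Convert volume to liters: V_L = V_mL / 1000.
V_L = 1410 / 1000 = 1.41 L
M = n / V_L = 4.385 / 1.41
M = 3.10992908 mol/L, rounded to 4 dp:

3.1099 mol/L


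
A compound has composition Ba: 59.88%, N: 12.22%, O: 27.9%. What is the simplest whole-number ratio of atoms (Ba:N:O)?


Assume 100 g of compound, divide each mass% by atomic mass to get moles, then normalize by the smallest to get a raw atom ratio.
Moles per 100 g: Ba: 59.88/137.327 = 0.436, N: 12.22/14.007 = 0.8724, O: 27.9/15.999 = 1.7439
Raw ratio (divide by min = 0.436): Ba: 1.0, N: 2.001, O: 3.999
Multiply by 1 to clear fractions: Ba: 1.0 ~= 1, N: 2.001 ~= 2, O: 3.999 ~= 4
Reduce by GCD to get the simplest whole-number ratio:

1:2:4


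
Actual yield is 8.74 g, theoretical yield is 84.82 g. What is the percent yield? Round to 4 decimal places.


% yield = 100 * actual / theoretical
% yield = 100 * 8.74 / 84.82
% yield = 10.30417354 %, rounded to 4 dp:

10.3042 %


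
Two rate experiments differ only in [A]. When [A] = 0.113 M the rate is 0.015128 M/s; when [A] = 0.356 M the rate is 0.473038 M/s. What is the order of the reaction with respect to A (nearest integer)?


Rate is proportional to [A]^n, so rate2/rate1 = ([A]2/[A]1)^n. Take logs to solve for n.
rate2/rate1 = 0.473038 / 0.015128 = 31.269
[A]2/[A]1 = 0.356 / 0.113 = 3.1504
n = ln(31.269) / ln(3.1504) = 3.0
Nearest integer order:

3


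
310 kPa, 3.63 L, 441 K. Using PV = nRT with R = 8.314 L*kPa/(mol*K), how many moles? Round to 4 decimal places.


PV = nRT, solve for n = PV / (RT).
PV = 310 * 3.63 = 1125.3
RT = 8.314 * 441 = 3666.474
n = 1125.3 / 3666.474
n = 0.30691613 mol, rounded to 4 dp:

0.3069 mol


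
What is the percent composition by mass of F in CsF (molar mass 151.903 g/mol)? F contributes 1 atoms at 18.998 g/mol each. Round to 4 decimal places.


pct = 100 * (n_elem * M_elem) / M_total
mass_contribution = 1 * 18.998 = 18.998 g/mol
pct = 100 * 18.998 / 151.903
pct = 12.50666544 %, rounded to 4 dp:

12.5067 %


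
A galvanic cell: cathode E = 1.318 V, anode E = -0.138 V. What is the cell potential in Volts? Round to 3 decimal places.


Standard cell potential: E_cell = E_cathode - E_anode.
E_cell = 1.318 - (-0.138)
E_cell = 1.456 V, rounded to 3 dp:

1.456 V


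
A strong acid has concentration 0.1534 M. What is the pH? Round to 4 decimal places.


A strong acid dissociates completely, so [H+] equals the given concentration.
pH = -log10([H+]) = -log10(0.1534)
pH = 0.81417464, rounded to 4 dp:

0.8142


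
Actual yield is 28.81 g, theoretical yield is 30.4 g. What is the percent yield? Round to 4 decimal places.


% yield = 100 * actual / theoretical
% yield = 100 * 28.81 / 30.4
% yield = 94.76973684 %, rounded to 4 dp:

94.7697 %


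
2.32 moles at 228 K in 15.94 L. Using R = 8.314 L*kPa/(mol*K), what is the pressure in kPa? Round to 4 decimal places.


PV = nRT, solve for P = nRT / V.
nRT = 2.32 * 8.314 * 228 = 4397.7734
P = 4397.7734 / 15.94
P = 275.89544542 kPa, rounded to 4 dp:

275.8954 kPa


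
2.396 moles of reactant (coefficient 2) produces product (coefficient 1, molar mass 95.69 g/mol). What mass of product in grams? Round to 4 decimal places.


Use the coefficient ratio to convert reactant moles to product moles, then multiply by the product's molar mass.
moles_P = moles_R * (coeff_P / coeff_R) = 2.396 * (1/2) = 1.198
mass_P = moles_P * M_P = 1.198 * 95.69
mass_P = 114.63662 g, rounded to 4 dp:

114.6366 g


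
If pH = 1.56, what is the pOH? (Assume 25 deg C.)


At 25 deg C, pH + pOH = 14.
pOH = 14 - pH = 14 - 1.56
pOH = 12.44:

12.44


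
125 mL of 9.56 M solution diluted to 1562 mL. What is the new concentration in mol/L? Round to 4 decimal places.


Dilution: M1*V1 = M2*V2, solve for M2.
M2 = M1*V1 / V2
M2 = 9.56 * 125 / 1562
M2 = 1195.0 / 1562
M2 = 0.76504481 mol/L, rounded to 4 dp:

0.7650 mol/L


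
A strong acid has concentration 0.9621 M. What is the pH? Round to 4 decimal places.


A strong acid dissociates completely, so [H+] equals the given concentration.
pH = -log10([H+]) = -log10(0.9621)
pH = 0.01677979, rounded to 4 dp:

0.0168


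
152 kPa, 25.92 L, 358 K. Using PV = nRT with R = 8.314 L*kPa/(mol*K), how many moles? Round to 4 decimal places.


PV = nRT, solve for n = PV / (RT).
PV = 152 * 25.92 = 3939.84
RT = 8.314 * 358 = 2976.412
n = 3939.84 / 2976.412
n = 1.32368772 mol, rounded to 4 dp:

1.3237 mol


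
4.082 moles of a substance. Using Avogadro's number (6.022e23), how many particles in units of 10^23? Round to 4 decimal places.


N = n * NA, then divide by 1e23 for the requested units.
N / 1e23 = n * 6.022
N / 1e23 = 4.082 * 6.022
N / 1e23 = 24.581804, rounded to 4 dp:

24.5818


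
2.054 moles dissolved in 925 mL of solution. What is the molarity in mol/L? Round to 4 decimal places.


Convert volume to liters: V_L = V_mL / 1000.
V_L = 925 / 1000 = 0.925 L
M = n / V_L = 2.054 / 0.925
M = 2.22054054 mol/L, rounded to 4 dp:

2.2205 mol/L


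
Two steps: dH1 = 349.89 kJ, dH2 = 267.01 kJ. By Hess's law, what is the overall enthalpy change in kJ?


Hess's law: enthalpy is a state function, so add the step enthalpies.
dH_total = dH1 + dH2 = 349.89 + (267.01)
dH_total = 616.9 kJ:

616.90 kJ


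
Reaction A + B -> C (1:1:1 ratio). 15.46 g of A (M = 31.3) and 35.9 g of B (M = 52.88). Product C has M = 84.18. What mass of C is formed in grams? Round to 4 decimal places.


Find moles of each reactant; the smaller value is the limiting reagent in a 1:1:1 reaction, so moles_C equals moles of the limiter.
n_A = mass_A / M_A = 15.46 / 31.3 = 0.49393 mol
n_B = mass_B / M_B = 35.9 / 52.88 = 0.678896 mol
Limiting reagent: A (smaller), n_limiting = 0.49393 mol
mass_C = n_limiting * M_C = 0.49393 * 84.18
mass_C = 41.5790274 g, rounded to 4 dp:

41.5790 g


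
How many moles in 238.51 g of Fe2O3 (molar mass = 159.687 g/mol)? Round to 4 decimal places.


n = mass / M
n = 238.51 / 159.687
n = 1.49360937 mol, rounded to 4 dp:

1.4936 mol


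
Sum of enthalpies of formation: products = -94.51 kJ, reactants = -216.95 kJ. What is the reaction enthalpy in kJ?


dH_rxn = sum(dH_f products) - sum(dH_f reactants)
dH_rxn = -94.51 - (-216.95)
dH_rxn = 122.44 kJ:

122.44 kJ


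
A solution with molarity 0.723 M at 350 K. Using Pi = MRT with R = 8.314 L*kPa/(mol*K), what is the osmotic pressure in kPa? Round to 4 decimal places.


Osmotic pressure (van't Hoff): Pi = M*R*T.
RT = 8.314 * 350 = 2909.9
Pi = 0.723 * 2909.9
Pi = 2103.8577 kPa, rounded to 4 dp:

2103.8577 kPa


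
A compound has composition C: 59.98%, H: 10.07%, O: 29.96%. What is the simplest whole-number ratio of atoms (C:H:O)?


Assume 100 g of compound, divide each mass% by atomic mass to get moles, then normalize by the smallest to get a raw atom ratio.
Moles per 100 g: C: 59.98/12.011 = 4.9938, H: 10.07/1.008 = 9.9901, O: 29.96/15.999 = 1.8726
Raw ratio (divide by min = 1.8726): C: 2.667, H: 5.335, O: 1.0
Multiply by 3 to clear fractions: C: 8.0 ~= 8, H: 16.004 ~= 16, O: 3.0 ~= 3
Reduce by GCD to get the simplest whole-number ratio:

8:16:3
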